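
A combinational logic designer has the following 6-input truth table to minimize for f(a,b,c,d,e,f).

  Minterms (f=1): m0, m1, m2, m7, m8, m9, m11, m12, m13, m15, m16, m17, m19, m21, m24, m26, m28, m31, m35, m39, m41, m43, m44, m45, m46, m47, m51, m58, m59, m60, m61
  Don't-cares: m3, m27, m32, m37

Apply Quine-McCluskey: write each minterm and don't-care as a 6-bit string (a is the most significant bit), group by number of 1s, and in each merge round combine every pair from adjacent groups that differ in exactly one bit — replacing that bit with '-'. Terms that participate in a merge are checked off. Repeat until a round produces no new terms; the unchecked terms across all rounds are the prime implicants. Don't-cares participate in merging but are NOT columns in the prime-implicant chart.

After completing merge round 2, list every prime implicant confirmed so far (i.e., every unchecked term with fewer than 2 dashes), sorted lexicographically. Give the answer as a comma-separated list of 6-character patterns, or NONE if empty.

size-2^0 implicants → 000000(✓)  000001(✓)  000010(✓)  000011(✓)  000111(✓)  001000(✓)  001001(✓)  001011(✓)  001100(✓)  001101(✓)  001111(✓)  010000(✓)  010001(✓)  010011(✓)  010101(✓)  011000(✓)  011010(✓)  011011(✓)  011100(✓)  011111(✓)  100000(✓)  100011(✓)  100101(✓)  100111(✓)  101001(✓)  101011(✓)  101100(✓)  101101(✓)  101110(✓)  101111(✓)  110011(✓)  111010(✓)  111011(✓)  111100(✓)  111101(✓)
size-2^1 implicants → -00000  -00011(✓)  -00111(✓)  -01001(✓)  -01011(✓)  -01100(✓)  -01101(✓)  -01111(✓)  -10011(✓)  -11010(✓)  -11011(✓)  -11100(✓)  0-0000(✓)  0-0001(✓)  0-0011(✓)  0-1000(✓)  0-1011(✓)  0-1100(✓)  0-1111(✓)  00-000(✓)  00-001(✓)  00-011(✓)  00-111(✓)  000-11(✓)  0000-0(✓)  0000-1(✓)  00000-(✓)  00001-(✓)  001-00(✓)  001-01(✓)  001-11(✓)  0010-1(✓)  00100-(✓)  0011-1(✓)  00110-(✓)  01-000(✓)  01-011(✓)  010-01  0100-1(✓)  01000-(✓)  011-00(✓)  011-11(✓)  0110-0  01101-(✓)  1-0011(✓)  1-1011(✓)  1-1100(✓)  1-1101(✓)  10-011(✓)  10-101(✓)  10-111(✓)  100-11(✓)  1001-1(✓)  101-01(✓)  101-11(✓)  1010-1(✓)  1011-0(✓)  1011-1(✓)  10110-(✓)  10111-(✓)  11-011(✓)  11101-(✓)  11110-(✓)
size-2^2 implicants → --0011(✓)  --1011(✓)  --1100  -0-011(✓)  -0-111(✓)  -00-11(✓)  -01-01(✓)  -01-11(✓)  -010-1(✓)  -011-1(✓)  -0110-  -1-011(✓)  -1101-  0--000  0--011(✓)  0-00-1  0-000-  0-1-00  0-1-11  00--11(✓)  00-0-1  00-00-  0000--  001--1(✓)  001-0-  1--011(✓)  1-110-  10--11(✓)  10-1-1  101--1(✓)  1011--
size-2^3 implicants → ---011  -0--11  -01--1
Unchecked terms (primes): ---011, --1100, -0--11, -00000, -01--1, -0110-, -1101-, 0--000, 0-00-1, 0-000-, 0-1-00, 0-1-11, 00-0-1, 00-00-, 0000--, 001-0-, 010-01, 0110-0, 1-110-, 10-1-1, 1011--

-00000, 010-01, 0110-0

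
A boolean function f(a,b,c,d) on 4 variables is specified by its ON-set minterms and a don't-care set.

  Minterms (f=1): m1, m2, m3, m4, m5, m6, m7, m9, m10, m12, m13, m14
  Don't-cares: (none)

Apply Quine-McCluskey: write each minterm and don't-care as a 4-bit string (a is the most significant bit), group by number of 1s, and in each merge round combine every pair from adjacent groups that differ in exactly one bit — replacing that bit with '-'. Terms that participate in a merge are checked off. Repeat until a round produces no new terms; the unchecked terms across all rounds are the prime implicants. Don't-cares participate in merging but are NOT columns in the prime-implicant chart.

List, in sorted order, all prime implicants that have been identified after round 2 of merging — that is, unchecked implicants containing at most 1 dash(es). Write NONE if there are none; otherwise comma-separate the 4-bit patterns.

NONE

size-2^0 implicants → 0001(✓)  0010(✓)  0011(✓)  0100(✓)  0101(✓)  0110(✓)  0111(✓)  1001(✓)  1010(✓)  1100(✓)  1101(✓)  1110(✓)
size-2^1 implicants → -001(✓)  -010(✓)  -100(✓)  -101(✓)  -110(✓)  0-01(✓)  0-10(✓)  0-11(✓)  00-1(✓)  001-(✓)  01-0(✓)  01-1(✓)  010-(✓)  011-(✓)  1-01(✓)  1-10(✓)  11-0(✓)  110-(✓)
size-2^2 implicants → --01  --10  -1-0  -10-  0--1  0-1-  01--
Unchecked terms (primes): --01, --10, -1-0, -10-, 0--1, 0-1-, 01--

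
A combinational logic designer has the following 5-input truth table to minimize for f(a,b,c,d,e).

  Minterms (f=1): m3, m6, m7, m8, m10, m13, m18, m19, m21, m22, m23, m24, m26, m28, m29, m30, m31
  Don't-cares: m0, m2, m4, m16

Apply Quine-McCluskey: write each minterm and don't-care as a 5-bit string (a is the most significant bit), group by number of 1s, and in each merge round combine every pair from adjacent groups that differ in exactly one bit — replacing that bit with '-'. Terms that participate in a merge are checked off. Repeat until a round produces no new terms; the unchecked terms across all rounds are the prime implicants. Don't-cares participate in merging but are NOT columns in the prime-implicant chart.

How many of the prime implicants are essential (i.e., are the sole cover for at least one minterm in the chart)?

size-2^0 implicants → 00000(✓)  00010(✓)  00011(✓)  00100(✓)  00110(✓)  00111(✓)  01000(✓)  01010(✓)  01101(✓)  10000(✓)  10010(✓)  10011(✓)  10101(✓)  10110(✓)  10111(✓)  11000(✓)  11010(✓)  11100(✓)  11101(✓)  11110(✓)  11111(✓)
size-2^1 implicants → -0000(✓)  -0010(✓)  -0011(✓)  -0110(✓)  -0111(✓)  -1000(✓)  -1010(✓)  -1101  0-000(✓)  0-010(✓)  00-00(✓)  00-10(✓)  00-11(✓)  000-0(✓)  0001-(✓)  001-0(✓)  0011-(✓)  010-0(✓)  1-000(✓)  1-010(✓)  1-101(✓)  1-110(✓)  1-111(✓)  10-10(✓)  10-11(✓)  100-0(✓)  1001-(✓)  101-1(✓)  1011-(✓)  11-00(✓)  11-10(✓)  110-0(✓)  111-0(✓)  111-1(✓)  1110-(✓)  1111-(✓)
size-2^2 implicants → --000(✓)  --010(✓)  -0-10(✓)  -0-11(✓)  -00-0(✓)  -001-(✓)  -011-(✓)  -10-0(✓)  0-0-0(✓)  00--0  00-1-(✓)  1--10  1-0-0(✓)  1-1-1  1-11-  10-1-(✓)  11--0  111--
size-2^3 implicants → --0-0  -0-1-
Unchecked terms (primes): --0-0, -0-1-, -1101, 00--0, 1--10, 1-1-1, 1-11-, 11--0, 111--
Minterm coverage:
  m3 ⊆ -0-1- [E]
  m6 ⊆ -0-1-,00--0
  m7 ⊆ -0-1- [E]
  m8 ⊆ --0-0 [E]
  m10 ⊆ --0-0 [E]
  m13 ⊆ -1101 [E]
  m18 ⊆ --0-0,-0-1-,1--10
  m19 ⊆ -0-1- [E]
  m21 ⊆ 1-1-1 [E]
  m22 ⊆ -0-1-,1--10,1-11-
  m23 ⊆ -0-1-,1-1-1,1-11-
  m24 ⊆ --0-0,11--0
  m26 ⊆ --0-0,1--10,11--0
  m28 ⊆ 11--0,111--
  m29 ⊆ -1101,1-1-1,111--
  m30 ⊆ 1--10,1-11-,11--0,111--
  m31 ⊆ 1-1-1,1-11-,111--
E = {--0-0, -0-1-, -1101, 1-1-1}

4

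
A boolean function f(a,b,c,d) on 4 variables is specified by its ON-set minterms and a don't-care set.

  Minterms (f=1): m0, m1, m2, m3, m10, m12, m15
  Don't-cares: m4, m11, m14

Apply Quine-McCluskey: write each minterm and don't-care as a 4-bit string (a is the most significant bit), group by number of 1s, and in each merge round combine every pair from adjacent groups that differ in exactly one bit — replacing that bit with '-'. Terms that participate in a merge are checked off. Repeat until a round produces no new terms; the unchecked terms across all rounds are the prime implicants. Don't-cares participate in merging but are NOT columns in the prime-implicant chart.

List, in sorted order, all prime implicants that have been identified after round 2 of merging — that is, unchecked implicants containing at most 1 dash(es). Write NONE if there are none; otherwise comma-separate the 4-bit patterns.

-100, 0-00, 11-0

[col 0] 0000*, 0001*, 0010*, 0011*, 0100*, 1010*, 1011*, 1100*, 1110*, 1111*
[col 1] -010*, -011*, -100, 0-00, 00-0*, 00-1*, 000-*, 001-*, 1-10*, 1-11*, 101-*, 11-0, 111-*
[col 2] -01-, 00--, 1-1-
Prime implicants: -01-, -100, 0-00, 00--, 1-1-, 11-0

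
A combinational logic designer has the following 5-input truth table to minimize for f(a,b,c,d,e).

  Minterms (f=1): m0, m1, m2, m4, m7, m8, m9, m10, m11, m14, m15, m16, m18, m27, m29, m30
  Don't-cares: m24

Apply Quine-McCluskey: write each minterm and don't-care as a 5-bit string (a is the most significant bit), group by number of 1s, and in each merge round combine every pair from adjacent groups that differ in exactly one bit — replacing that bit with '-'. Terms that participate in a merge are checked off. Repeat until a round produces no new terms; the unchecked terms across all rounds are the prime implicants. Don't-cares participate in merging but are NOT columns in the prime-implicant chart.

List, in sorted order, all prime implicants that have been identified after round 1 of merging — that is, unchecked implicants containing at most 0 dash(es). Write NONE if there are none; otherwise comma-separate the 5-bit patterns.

Round 0: 00000✓ 00001✓ 00010✓ 00100✓ 00111✓ 01000✓ 01001✓ 01010✓ 01011✓ 01110✓ 01111✓ 10000✓ 10010✓ 11000✓ 11011✓ 11101 11110✓
Round 1: -0000✓ -0010✓ -1000✓ -1011 -1110 0-000✓ 0-001✓ 0-010✓ 0-111 00-00 000-0✓ 0000-✓ 01-10✓ 01-11✓ 010-0✓ 010-1✓ 0100-✓ 0101-✓ 0111-✓ 1-000✓ 100-0✓
Round 2: --000 -00-0 0-0-0 0-00- 01-1- 010--
PIs = {--000, -00-0, -1011, -1110, 0-0-0, 0-00-, 0-111, 00-00, 01-1-, 010--, 11101}

11101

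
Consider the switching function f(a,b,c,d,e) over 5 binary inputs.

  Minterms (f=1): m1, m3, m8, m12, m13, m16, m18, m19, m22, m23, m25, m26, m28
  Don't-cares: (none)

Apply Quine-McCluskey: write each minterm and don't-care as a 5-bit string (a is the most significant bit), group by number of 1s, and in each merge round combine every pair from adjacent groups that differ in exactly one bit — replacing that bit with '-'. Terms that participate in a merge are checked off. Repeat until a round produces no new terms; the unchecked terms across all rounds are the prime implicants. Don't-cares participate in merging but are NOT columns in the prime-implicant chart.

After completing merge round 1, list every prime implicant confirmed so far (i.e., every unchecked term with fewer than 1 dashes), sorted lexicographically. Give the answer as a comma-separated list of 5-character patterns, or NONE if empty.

Round 0: 00001✓ 00011✓ 01000✓ 01100✓ 01101✓ 10000✓ 10010✓ 10011✓ 10110✓ 10111✓ 11001 11010✓ 11100✓
Round 1: -0011 -1100 000-1 01-00 0110- 1-010 10-10✓ 10-11✓ 100-0 1001-✓ 1011-✓
Round 2: 10-1-
PIs = {-0011, -1100, 000-1, 01-00, 0110-, 1-010, 10-1-, 100-0, 11001}

11001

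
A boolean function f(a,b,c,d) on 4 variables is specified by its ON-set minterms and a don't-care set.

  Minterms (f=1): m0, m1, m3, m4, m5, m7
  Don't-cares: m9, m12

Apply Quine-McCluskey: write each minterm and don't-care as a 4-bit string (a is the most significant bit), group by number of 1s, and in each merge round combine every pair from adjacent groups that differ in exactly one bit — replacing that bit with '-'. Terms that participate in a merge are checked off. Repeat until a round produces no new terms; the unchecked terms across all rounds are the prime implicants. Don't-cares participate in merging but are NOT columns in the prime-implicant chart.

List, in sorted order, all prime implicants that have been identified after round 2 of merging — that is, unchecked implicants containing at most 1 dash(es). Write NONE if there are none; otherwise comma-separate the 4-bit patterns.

[col 0] 0000*, 0001*, 0011*, 0100*, 0101*, 0111*, 1001*, 1100*
[col 1] -001, -100, 0-00*, 0-01*, 0-11*, 00-1*, 000-*, 01-1*, 010-*
[col 2] 0--1, 0-0-
Prime implicants: -001, -100, 0--1, 0-0-

-001, -100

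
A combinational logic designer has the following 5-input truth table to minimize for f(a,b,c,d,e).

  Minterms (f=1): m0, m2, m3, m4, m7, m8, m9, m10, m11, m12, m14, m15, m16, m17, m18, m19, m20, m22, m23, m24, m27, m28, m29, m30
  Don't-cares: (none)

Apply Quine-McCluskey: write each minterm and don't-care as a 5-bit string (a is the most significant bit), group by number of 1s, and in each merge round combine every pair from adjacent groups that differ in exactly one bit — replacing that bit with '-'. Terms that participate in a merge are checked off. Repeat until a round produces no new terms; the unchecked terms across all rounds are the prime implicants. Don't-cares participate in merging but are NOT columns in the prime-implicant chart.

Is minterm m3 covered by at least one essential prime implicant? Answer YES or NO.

YES

size-2^0 implicants → 00000(✓)  00010(✓)  00011(✓)  00100(✓)  00111(✓)  01000(✓)  01001(✓)  01010(✓)  01011(✓)  01100(✓)  01110(✓)  01111(✓)  10000(✓)  10001(✓)  10010(✓)  10011(✓)  10100(✓)  10110(✓)  10111(✓)  11000(✓)  11011(✓)  11100(✓)  11101(✓)  11110(✓)
size-2^1 implicants → -0000(✓)  -0010(✓)  -0011(✓)  -0100(✓)  -0111(✓)  -1000(✓)  -1011(✓)  -1100(✓)  -1110(✓)  0-000(✓)  0-010(✓)  0-011(✓)  0-100(✓)  0-111(✓)  00-00(✓)  00-11(✓)  000-0(✓)  0001-(✓)  01-00(✓)  01-10(✓)  01-11(✓)  010-0(✓)  010-1(✓)  0100-(✓)  0101-(✓)  011-0(✓)  0111-(✓)  1-000(✓)  1-011(✓)  1-100(✓)  1-110(✓)  10-00(✓)  10-10(✓)  10-11(✓)  100-0(✓)  100-1(✓)  1000-(✓)  1001-(✓)  101-0(✓)  1011-(✓)  11-00(✓)  111-0(✓)  1110-
size-2^2 implicants → --000(✓)  --011  --100(✓)  -0-00(✓)  -0-11  -00-0  -001-  -1-00(✓)  -11-0  0--00(✓)  0--11  0-0-0  0-01-  01--0  01-1-  010--  1--00(✓)  1-1-0  10--0  10-1-  100--
size-2^3 implicants → ---00
Unchecked terms (primes): ---00, --011, -0-11, -00-0, -001-, -11-0, 0--11, 0-0-0, 0-01-, 01--0, 01-1-, 010--, 1-1-0, 10--0, 10-1-, 100--, 1110-
Minterm coverage:
  m0 ⊆ ---00,-00-0,0-0-0
  m2 ⊆ -00-0,-001-,0-0-0,0-01-
  m3 ⊆ --011,-0-11,-001-,0--11,0-01-
  m4 ⊆ ---00 [E]
  m7 ⊆ -0-11,0--11
  m8 ⊆ ---00,0-0-0,01--0,010--
  m9 ⊆ 010-- [E]
  m10 ⊆ 0-0-0,0-01-,01--0,01-1-,010--
  m11 ⊆ --011,0--11,0-01-,01-1-,010--
  m12 ⊆ ---00,-11-0,01--0
  m14 ⊆ -11-0,01--0,01-1-
  m15 ⊆ 0--11,01-1-
  m16 ⊆ ---00,-00-0,10--0,100--
  m17 ⊆ 100-- [E]
  m18 ⊆ -00-0,-001-,10--0,10-1-,100--
  m19 ⊆ --011,-0-11,-001-,10-1-,100--
  m20 ⊆ ---00,1-1-0,10--0
  m22 ⊆ 1-1-0,10--0,10-1-
  m23 ⊆ -0-11,10-1-
  m24 ⊆ ---00 [E]
  m27 ⊆ --011 [E]
  m28 ⊆ ---00,-11-0,1-1-0,1110-
  m29 ⊆ 1110- [E]
  m30 ⊆ -11-0,1-1-0
E = {---00, --011, 010--, 100--, 1110-}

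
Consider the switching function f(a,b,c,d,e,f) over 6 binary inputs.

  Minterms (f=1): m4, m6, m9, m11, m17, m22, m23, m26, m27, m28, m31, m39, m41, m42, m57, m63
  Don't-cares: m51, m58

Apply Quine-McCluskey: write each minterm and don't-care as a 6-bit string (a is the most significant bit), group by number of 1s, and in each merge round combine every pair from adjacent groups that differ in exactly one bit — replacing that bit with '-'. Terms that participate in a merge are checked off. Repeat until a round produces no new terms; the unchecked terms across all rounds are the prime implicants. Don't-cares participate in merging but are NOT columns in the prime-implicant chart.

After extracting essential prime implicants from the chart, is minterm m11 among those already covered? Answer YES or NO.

NO

Round 0: 000100✓ 000110✓ 001001✓ 001011✓ 010001 010110✓ 010111✓ 011010✓ 011011✓ 011100 011111✓ 100111 101001✓ 101010✓ 110011 111001✓ 111010✓ 111111✓
Round 1: -01001 -11010 -11111 0-0110 0-1011 0001-0 0010-1 01-111 01011- 011-11 01101- 1-1001 1-1010
PIs = {-01001, -11010, -11111, 0-0110, 0-1011, 0001-0, 0010-1, 01-111, 010001, 01011-, 011-11, 01101-, 011100, 1-1001, 1-1010, 100111, 110011}
Coverage chart:
  m4: 0001-0 ←essential
  m6: 0-0110,0001-0
  m9: -01001,0010-1
  m11: 0-1011,0010-1
  m17: 010001 ←essential
  m22: 0-0110,01011-
  m23: 01-111,01011-
  m26: -11010,01101-
  m27: 0-1011,011-11,01101-
  m28: 011100 ←essential
  m31: -11111,01-111,011-11
  m39: 100111 ←essential
  m41: -01001,1-1001
  m42: 1-1010 ←essential
  m57: 1-1001 ←essential
  m63: -11111 ←essential
Essential: -11111, 0001-0, 010001, 011100, 1-1001, 1-1010, 100111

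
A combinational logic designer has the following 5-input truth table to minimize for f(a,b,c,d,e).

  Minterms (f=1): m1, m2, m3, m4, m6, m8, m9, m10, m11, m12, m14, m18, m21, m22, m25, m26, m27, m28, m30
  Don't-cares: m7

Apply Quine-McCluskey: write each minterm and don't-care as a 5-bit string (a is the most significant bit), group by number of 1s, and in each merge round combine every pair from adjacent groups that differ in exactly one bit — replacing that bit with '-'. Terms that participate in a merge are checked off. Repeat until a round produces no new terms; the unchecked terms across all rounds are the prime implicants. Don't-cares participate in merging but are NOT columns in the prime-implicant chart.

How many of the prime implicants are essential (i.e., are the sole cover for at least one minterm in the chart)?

6

Round 0: 00001✓ 00010✓ 00011✓ 00100✓ 00110✓ 00111✓ 01000✓ 01001✓ 01010✓ 01011✓ 01100✓ 01110✓ 10010✓ 10101 10110✓ 11001✓ 11010✓ 11011✓ 11100✓ 11110✓
Round 1: -0010✓ -0110✓ -1001✓ -1010✓ -1011✓ -1100✓ -1110✓ 0-001✓ 0-010✓ 0-011✓ 0-100✓ 0-110✓ 00-10✓ 00-11✓ 000-1✓ 0001-✓ 001-0✓ 0011-✓ 01-00✓ 01-10✓ 010-0✓ 010-1✓ 0100-✓ 0101-✓ 011-0✓ 1-010✓ 1-110✓ 10-10✓ 11-10✓ 110-1✓ 1101-✓ 111-0✓
Round 2: --010✓ --110✓ -0-10✓ -1-10✓ -10-1 -101- -11-0 0--10✓ 0-0-1 0-01- 0-1-0 00-1- 01--0 010-- 1--10✓
Round 3: ---10
PIs = {---10, -10-1, -101-, -11-0, 0-0-1, 0-01-, 0-1-0, 00-1-, 01--0, 010--, 10101}
Coverage chart:
  m1: 0-0-1 ←essential
  m2: ---10,0-01-,00-1-
  m3: 0-0-1,0-01-,00-1-
  m4: 0-1-0 ←essential
  m6: ---10,0-1-0,00-1-
  m8: 01--0,010--
  m9: -10-1,0-0-1,010--
  m10: ---10,-101-,0-01-,01--0,010--
  m11: -10-1,-101-,0-0-1,0-01-,010--
  m12: -11-0,0-1-0,01--0
  m14: ---10,-11-0,0-1-0,01--0
  m18: ---10 ←essential
  m21: 10101 ←essential
  m22: ---10 ←essential
  m25: -10-1 ←essential
  m26: ---10,-101-
  m27: -10-1,-101-
  m28: -11-0 ←essential
  m30: ---10,-11-0
Essential: ---10, -10-1, -11-0, 0-0-1, 0-1-0, 10101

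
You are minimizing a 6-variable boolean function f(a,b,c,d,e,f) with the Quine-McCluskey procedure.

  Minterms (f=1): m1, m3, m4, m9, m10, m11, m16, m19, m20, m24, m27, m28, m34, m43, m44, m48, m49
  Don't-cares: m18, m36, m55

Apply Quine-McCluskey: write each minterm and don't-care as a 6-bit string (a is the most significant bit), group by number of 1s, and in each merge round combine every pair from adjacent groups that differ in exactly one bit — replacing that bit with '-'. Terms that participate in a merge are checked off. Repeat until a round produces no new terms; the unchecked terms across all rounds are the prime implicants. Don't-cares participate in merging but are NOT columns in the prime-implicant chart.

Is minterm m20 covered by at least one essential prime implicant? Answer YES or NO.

Round 0: 000001✓ 000011✓ 000100✓ 001001✓ 001010✓ 001011✓ 010000✓ 010010✓ 010011✓ 010100✓ 011000✓ 011011✓ 011100✓ 100010 100100✓ 101011✓ 101100✓ 110000✓ 110001✓ 110111
Round 1: -00100 -01011 -10000 0-0011✓ 0-0100 0-1011✓ 00-001✓ 00-011✓ 0000-1✓ 0010-1✓ 00101- 01-000✓ 01-011✓ 01-100✓ 010-00✓ 0100-0 01001- 011-00✓ 10-100 11000-
Round 2: 0--011 00-0-1 01--00
PIs = {-00100, -01011, -10000, 0--011, 0-0100, 00-0-1, 00101-, 01--00, 0100-0, 01001-, 10-100, 100010, 11000-, 110111}
Coverage chart:
  m1: 00-0-1 ←essential
  m3: 0--011,00-0-1
  m4: -00100,0-0100
  m9: 00-0-1 ←essential
  m10: 00101- ←essential
  m11: -01011,0--011,00-0-1,00101-
  m16: -10000,01--00,0100-0
  m19: 0--011,01001-
  m20: 0-0100,01--00
  m24: 01--00 ←essential
  m27: 0--011 ←essential
  m28: 01--00 ←essential
  m34: 100010 ←essential
  m43: -01011 ←essential
  m44: 10-100 ←essential
  m48: -10000,11000-
  m49: 11000- ←essential
Essential: -01011, 0--011, 00-0-1, 00101-, 01--00, 10-100, 100010, 11000-

YES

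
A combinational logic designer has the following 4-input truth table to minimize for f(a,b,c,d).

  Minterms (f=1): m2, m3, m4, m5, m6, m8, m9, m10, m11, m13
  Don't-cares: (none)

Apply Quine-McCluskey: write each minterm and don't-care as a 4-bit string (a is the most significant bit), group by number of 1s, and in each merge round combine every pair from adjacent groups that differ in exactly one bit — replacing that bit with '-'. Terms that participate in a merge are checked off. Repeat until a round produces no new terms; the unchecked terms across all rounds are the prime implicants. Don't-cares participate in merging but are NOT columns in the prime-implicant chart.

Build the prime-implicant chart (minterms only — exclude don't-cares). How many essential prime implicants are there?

Round 0: 0010✓ 0011✓ 0100✓ 0101✓ 0110✓ 1000✓ 1001✓ 1010✓ 1011✓ 1101✓
Round 1: -010✓ -011✓ -101 0-10 001-✓ 01-0 010- 1-01 10-0✓ 10-1✓ 100-✓ 101-✓
Round 2: -01- 10--
PIs = {-01-, -101, 0-10, 01-0, 010-, 1-01, 10--}
Coverage chart:
  m2: -01-,0-10
  m3: -01- ←essential
  m4: 01-0,010-
  m5: -101,010-
  m6: 0-10,01-0
  m8: 10-- ←essential
  m9: 1-01,10--
  m10: -01-,10--
  m11: -01-,10--
  m13: -101,1-01
Essential: -01-, 10--

2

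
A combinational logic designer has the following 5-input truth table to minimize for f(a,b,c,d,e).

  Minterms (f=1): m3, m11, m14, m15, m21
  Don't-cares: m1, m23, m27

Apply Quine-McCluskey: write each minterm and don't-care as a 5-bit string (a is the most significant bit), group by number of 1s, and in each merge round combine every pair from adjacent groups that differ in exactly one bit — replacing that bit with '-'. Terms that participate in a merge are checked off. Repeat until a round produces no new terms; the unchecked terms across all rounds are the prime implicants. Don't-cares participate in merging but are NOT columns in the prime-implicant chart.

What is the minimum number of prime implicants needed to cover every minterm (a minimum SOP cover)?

Round 0: 00001✓ 00011✓ 01011✓ 01110✓ 01111✓ 10101✓ 10111✓ 11011✓
Round 1: -1011 0-011 000-1 01-11 0111- 101-1
PIs = {-1011, 0-011, 000-1, 01-11, 0111-, 101-1}
Coverage chart:
  m3: 0-011,000-1
  m11: -1011,0-011,01-11
  m14: 0111- ←essential
  m15: 01-11,0111-
  m21: 101-1 ←essential
Essential: 0111-, 101-1
Petrick residual → 0-011
Min cover (3 terms): a'c'de + a'bcd + ab'ce

3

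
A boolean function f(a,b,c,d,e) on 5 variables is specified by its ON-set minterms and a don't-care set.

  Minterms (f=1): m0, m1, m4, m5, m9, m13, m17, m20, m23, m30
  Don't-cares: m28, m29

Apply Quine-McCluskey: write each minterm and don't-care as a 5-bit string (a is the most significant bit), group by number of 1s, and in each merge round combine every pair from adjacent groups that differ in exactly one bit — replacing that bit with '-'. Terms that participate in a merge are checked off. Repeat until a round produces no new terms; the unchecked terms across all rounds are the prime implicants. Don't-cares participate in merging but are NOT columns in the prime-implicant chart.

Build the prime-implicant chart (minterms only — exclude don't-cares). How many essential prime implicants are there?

5

Round 0: 00000✓ 00001✓ 00100✓ 00101✓ 01001✓ 01101✓ 10001✓ 10100✓ 10111 11100✓ 11101✓ 11110✓
Round 1: -0001 -0100 -1101 0-001✓ 0-101✓ 00-00✓ 00-01✓ 0000-✓ 0010-✓ 01-01✓ 1-100 111-0 1110-
Round 2: 0--01 00-0-
PIs = {-0001, -0100, -1101, 0--01, 00-0-, 1-100, 10111, 111-0, 1110-}
Coverage chart:
  m0: 00-0- ←essential
  m1: -0001,0--01,00-0-
  m4: -0100,00-0-
  m5: 0--01,00-0-
  m9: 0--01 ←essential
  m13: -1101,0--01
  m17: -0001 ←essential
  m20: -0100,1-100
  m23: 10111 ←essential
  m30: 111-0 ←essential
Essential: -0001, 0--01, 00-0-, 10111, 111-0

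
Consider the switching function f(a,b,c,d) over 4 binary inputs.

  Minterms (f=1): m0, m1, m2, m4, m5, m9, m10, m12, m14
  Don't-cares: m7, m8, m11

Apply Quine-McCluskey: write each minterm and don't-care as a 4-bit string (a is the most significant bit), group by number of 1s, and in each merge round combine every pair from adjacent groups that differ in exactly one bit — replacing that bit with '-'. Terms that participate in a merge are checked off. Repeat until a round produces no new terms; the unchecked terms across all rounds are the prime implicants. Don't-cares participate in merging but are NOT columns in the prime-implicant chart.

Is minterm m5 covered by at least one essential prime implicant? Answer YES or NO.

NO

Round 0: 0000✓ 0001✓ 0010✓ 0100✓ 0101✓ 0111✓ 1000✓ 1001✓ 1010✓ 1011✓ 1100✓ 1110✓
Round 1: -000✓ -001✓ -010✓ -100✓ 0-00✓ 0-01✓ 00-0✓ 000-✓ 01-1 010-✓ 1-00✓ 1-10✓ 10-0✓ 10-1✓ 100-✓ 101-✓ 11-0✓
Round 2: --00 -0-0 -00- 0-0- 1--0 10--
PIs = {--00, -0-0, -00-, 0-0-, 01-1, 1--0, 10--}
Coverage chart:
  m0: --00,-0-0,-00-,0-0-
  m1: -00-,0-0-
  m2: -0-0 ←essential
  m4: --00,0-0-
  m5: 0-0-,01-1
  m9: -00-,10--
  m10: -0-0,1--0,10--
  m12: --00,1--0
  m14: 1--0 ←essential
Essential: -0-0, 1--0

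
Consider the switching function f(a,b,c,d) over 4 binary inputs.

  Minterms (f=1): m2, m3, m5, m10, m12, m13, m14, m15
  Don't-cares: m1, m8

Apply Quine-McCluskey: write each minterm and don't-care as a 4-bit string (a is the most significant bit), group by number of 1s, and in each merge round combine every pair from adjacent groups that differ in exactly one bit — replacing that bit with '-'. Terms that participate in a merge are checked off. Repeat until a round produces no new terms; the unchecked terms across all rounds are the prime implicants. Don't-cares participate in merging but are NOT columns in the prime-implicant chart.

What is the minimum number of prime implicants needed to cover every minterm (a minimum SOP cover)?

4

size-2^0 implicants → 0001(✓)  0010(✓)  0011(✓)  0101(✓)  1000(✓)  1010(✓)  1100(✓)  1101(✓)  1110(✓)  1111(✓)
size-2^1 implicants → -010  -101  0-01  00-1  001-  1-00(✓)  1-10(✓)  10-0(✓)  11-0(✓)  11-1(✓)  110-(✓)  111-(✓)
size-2^2 implicants → 1--0  11--
Unchecked terms (primes): -010, -101, 0-01, 00-1, 001-, 1--0, 11--
Minterm coverage:
  m2 ⊆ -010,001-
  m3 ⊆ 00-1,001-
  m5 ⊆ -101,0-01
  m10 ⊆ -010,1--0
  m12 ⊆ 1--0,11--
  m13 ⊆ -101,11--
  m14 ⊆ 1--0,11--
  m15 ⊆ 11-- [E]
E = {11--}
Petrick residual → -010, -101, 00-1
Cover = b'cd' + bc'd + a'b'd + ab  |cover|=4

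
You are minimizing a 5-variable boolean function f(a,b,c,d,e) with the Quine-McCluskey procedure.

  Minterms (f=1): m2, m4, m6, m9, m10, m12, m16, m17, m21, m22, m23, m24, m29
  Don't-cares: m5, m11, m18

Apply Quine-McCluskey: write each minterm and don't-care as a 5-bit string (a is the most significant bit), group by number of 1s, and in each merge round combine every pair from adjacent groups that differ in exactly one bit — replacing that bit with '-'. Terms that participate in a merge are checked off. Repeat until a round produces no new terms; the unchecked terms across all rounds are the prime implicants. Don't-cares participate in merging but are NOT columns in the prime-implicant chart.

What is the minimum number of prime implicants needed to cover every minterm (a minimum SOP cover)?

[col 0] 00010*, 00100*, 00101*, 00110*, 01001*, 01010*, 01011*, 01100*, 10000*, 10001*, 10010*, 10101*, 10110*, 10111*, 11000*, 11101*
[col 1] -0010*, -0101, -0110*, 0-010, 0-100, 00-10*, 001-0, 0010-, 010-1, 0101-, 1-000, 1-101, 10-01, 10-10*, 100-0, 1000-, 101-1, 1011-
[col 2] -0-10
Prime implicants: -0-10, -0101, 0-010, 0-100, 001-0, 0010-, 010-1, 0101-, 1-000, 1-101, 10-01, 100-0, 1000-, 101-1, 1011-
PI chart (minterm → PIs covering it):
  2 | -0-10,0-010
  4 | 0-100,001-0,0010-
  6 | -0-10,001-0
  9 | 010-1  (sole → essential)
  10 | 0-010,0101-
  12 | 0-100  (sole → essential)
  16 | 1-000,100-0,1000-
  17 | 10-01,1000-
  21 | -0101,1-101,10-01,101-1
  22 | -0-10,1011-
  23 | 101-1,1011-
  24 | 1-000  (sole → essential)
  29 | 1-101  (sole → essential)
Essential prime implicants: 0-100, 010-1, 1-000, 1-101
Petrick residual → -0-10, 0-010, 10-01, 101-1
Minimum SOP uses 8 PIs: b'de' + a'c'de' + a'cd'e' + a'bc'e + ac'd'e' + acd'e + ab'd'e + ab'ce

8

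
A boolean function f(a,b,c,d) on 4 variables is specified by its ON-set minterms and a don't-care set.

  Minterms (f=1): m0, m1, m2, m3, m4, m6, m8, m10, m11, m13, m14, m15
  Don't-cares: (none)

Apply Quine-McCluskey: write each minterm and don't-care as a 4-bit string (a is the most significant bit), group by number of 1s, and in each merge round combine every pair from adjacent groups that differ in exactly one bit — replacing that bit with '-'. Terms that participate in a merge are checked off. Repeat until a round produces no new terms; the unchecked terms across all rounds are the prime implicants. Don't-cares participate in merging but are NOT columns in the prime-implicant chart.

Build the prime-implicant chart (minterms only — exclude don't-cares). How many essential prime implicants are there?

size-2^0 implicants → 0000(✓)  0001(✓)  0010(✓)  0011(✓)  0100(✓)  0110(✓)  1000(✓)  1010(✓)  1011(✓)  1101(✓)  1110(✓)  1111(✓)
size-2^1 implicants → -000(✓)  -010(✓)  -011(✓)  -110(✓)  0-00(✓)  0-10(✓)  00-0(✓)  00-1(✓)  000-(✓)  001-(✓)  01-0(✓)  1-10(✓)  1-11(✓)  10-0(✓)  101-(✓)  11-1  111-(✓)
size-2^2 implicants → --10  -0-0  -01-  0--0  00--  1-1-
Unchecked terms (primes): --10, -0-0, -01-, 0--0, 00--, 1-1-, 11-1
Minterm coverage:
  m0 ⊆ -0-0,0--0,00--
  m1 ⊆ 00-- [E]
  m2 ⊆ --10,-0-0,-01-,0--0,00--
  m3 ⊆ -01-,00--
  m4 ⊆ 0--0 [E]
  m6 ⊆ --10,0--0
  m8 ⊆ -0-0 [E]
  m10 ⊆ --10,-0-0,-01-,1-1-
  m11 ⊆ -01-,1-1-
  m13 ⊆ 11-1 [E]
  m14 ⊆ --10,1-1-
  m15 ⊆ 1-1-,11-1
E = {-0-0, 0--0, 00--, 11-1}

4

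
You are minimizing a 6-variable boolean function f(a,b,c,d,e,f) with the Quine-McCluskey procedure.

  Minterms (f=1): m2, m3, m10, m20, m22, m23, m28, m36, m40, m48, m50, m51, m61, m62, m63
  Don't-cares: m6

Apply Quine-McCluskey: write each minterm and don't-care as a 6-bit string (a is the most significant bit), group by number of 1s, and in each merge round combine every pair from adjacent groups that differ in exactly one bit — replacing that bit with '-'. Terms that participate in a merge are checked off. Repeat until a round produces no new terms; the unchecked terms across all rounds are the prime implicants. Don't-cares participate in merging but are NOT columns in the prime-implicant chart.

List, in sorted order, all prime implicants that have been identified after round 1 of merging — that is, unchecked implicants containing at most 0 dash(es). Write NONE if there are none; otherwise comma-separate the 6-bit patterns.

size-2^0 implicants → 000010(✓)  000011(✓)  000110(✓)  001010(✓)  010100(✓)  010110(✓)  010111(✓)  011100(✓)  100100  101000  110000(✓)  110010(✓)  110011(✓)  111101(✓)  111110(✓)  111111(✓)
size-2^1 implicants → 0-0110  00-010  000-10  00001-  01-100  0101-0  01011-  1100-0  11001-  1111-1  11111-
Unchecked terms (primes): 0-0110, 00-010, 000-10, 00001-, 01-100, 0101-0, 01011-, 100100, 101000, 1100-0, 11001-, 1111-1, 11111-

100100, 101000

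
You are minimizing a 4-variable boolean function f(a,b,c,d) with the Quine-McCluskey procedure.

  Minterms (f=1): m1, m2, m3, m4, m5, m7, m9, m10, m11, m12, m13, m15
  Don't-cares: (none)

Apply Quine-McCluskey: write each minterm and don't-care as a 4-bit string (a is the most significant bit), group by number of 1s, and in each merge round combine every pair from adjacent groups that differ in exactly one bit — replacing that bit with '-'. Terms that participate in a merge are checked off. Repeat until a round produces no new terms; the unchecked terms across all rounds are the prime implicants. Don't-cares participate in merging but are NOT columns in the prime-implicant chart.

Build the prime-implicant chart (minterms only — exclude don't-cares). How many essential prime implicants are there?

3

[col 0] 0001*, 0010*, 0011*, 0100*, 0101*, 0111*, 1001*, 1010*, 1011*, 1100*, 1101*, 1111*
[col 1] -001*, -010*, -011*, -100*, -101*, -111*, 0-01*, 0-11*, 00-1*, 001-*, 01-1*, 010-*, 1-01*, 1-11*, 10-1*, 101-*, 11-1*, 110-*
[col 2] --01*, --11*, -0-1*, -01-, -1-1*, -10-, 0--1*, 1--1*
[col 3] ---1
Prime implicants: ---1, -01-, -10-
PI chart (minterm → PIs covering it):
  1 | ---1  (sole → essential)
  2 | -01-  (sole → essential)
  3 | ---1,-01-
  4 | -10-  (sole → essential)
  5 | ---1,-10-
  7 | ---1  (sole → essential)
  9 | ---1  (sole → essential)
  10 | -01-  (sole → essential)
  11 | ---1,-01-
  12 | -10-  (sole → essential)
  13 | ---1,-10-
  15 | ---1  (sole → essential)
Essential prime implicants: ---1, -01-, -10-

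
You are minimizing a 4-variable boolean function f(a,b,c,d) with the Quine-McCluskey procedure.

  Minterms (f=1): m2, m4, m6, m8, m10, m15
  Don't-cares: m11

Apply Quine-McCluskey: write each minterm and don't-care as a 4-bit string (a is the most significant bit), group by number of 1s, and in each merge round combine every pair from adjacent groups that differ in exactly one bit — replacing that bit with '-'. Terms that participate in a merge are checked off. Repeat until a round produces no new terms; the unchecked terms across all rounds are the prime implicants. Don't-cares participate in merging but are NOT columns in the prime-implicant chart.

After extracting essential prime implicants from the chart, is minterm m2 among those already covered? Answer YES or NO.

NO

[col 0] 0010*, 0100*, 0110*, 1000*, 1010*, 1011*, 1111*
[col 1] -010, 0-10, 01-0, 1-11, 10-0, 101-
Prime implicants: -010, 0-10, 01-0, 1-11, 10-0, 101-
PI chart (minterm → PIs covering it):
  2 | -010,0-10
  4 | 01-0  (sole → essential)
  6 | 0-10,01-0
  8 | 10-0  (sole → essential)
  10 | -010,10-0,101-
  15 | 1-11  (sole → essential)
Essential prime implicants: 01-0, 1-11, 10-0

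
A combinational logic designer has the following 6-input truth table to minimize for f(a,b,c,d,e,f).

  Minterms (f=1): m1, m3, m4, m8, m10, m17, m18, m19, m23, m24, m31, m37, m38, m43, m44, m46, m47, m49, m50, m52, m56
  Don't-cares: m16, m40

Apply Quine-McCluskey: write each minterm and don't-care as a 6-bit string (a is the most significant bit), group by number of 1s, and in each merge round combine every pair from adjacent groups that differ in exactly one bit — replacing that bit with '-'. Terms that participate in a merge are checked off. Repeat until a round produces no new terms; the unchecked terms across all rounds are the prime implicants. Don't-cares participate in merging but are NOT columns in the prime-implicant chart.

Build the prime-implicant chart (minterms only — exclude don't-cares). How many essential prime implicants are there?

11

size-2^0 implicants → 000001(✓)  000011(✓)  000100  001000(✓)  001010(✓)  010000(✓)  010001(✓)  010010(✓)  010011(✓)  010111(✓)  011000(✓)  011111(✓)  100101  100110(✓)  101000(✓)  101011(✓)  101100(✓)  101110(✓)  101111(✓)  110001(✓)  110010(✓)  110100  111000(✓)
size-2^1 implicants → -01000(✓)  -10001  -10010  -11000(✓)  0-0001(✓)  0-0011(✓)  0-1000(✓)  0000-1(✓)  0010-0  01-000  01-111  010-11  0100-0(✓)  0100-1(✓)  01000-(✓)  01001-(✓)  1-1000(✓)  10-110  101-00  101-11  1011-0  10111-
size-2^2 implicants → --1000  0-00-1  0100--
Unchecked terms (primes): --1000, -10001, -10010, 0-00-1, 000100, 0010-0, 01-000, 01-111, 010-11, 0100--, 10-110, 100101, 101-00, 101-11, 1011-0, 10111-, 110100
Minterm coverage:
  m1 ⊆ 0-00-1 [E]
  m3 ⊆ 0-00-1 [E]
  m4 ⊆ 000100 [E]
  m8 ⊆ --1000,0010-0
  m10 ⊆ 0010-0 [E]
  m17 ⊆ -10001,0-00-1,0100--
  m18 ⊆ -10010,0100--
  m19 ⊆ 0-00-1,010-11,0100--
  m23 ⊆ 01-111,010-11
  m24 ⊆ --1000,01-000
  m31 ⊆ 01-111 [E]
  m37 ⊆ 100101 [E]
  m38 ⊆ 10-110 [E]
  m43 ⊆ 101-11 [E]
  m44 ⊆ 101-00,1011-0
  m46 ⊆ 10-110,1011-0,10111-
  m47 ⊆ 101-11,10111-
  m49 ⊆ -10001 [E]
  m50 ⊆ -10010 [E]
  m52 ⊆ 110100 [E]
  m56 ⊆ --1000 [E]
E = {--1000, -10001, -10010, 0-00-1, 000100, 0010-0, 01-111, 10-110, 100101, 101-11, 110100}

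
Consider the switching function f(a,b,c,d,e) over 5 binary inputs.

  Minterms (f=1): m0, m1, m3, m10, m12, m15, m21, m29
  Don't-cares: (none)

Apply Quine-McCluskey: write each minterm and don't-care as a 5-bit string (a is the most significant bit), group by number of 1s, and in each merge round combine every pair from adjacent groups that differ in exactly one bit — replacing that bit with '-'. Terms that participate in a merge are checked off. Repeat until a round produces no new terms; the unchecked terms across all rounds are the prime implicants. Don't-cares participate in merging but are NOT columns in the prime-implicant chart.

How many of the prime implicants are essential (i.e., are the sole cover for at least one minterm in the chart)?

[col 0] 00000*, 00001*, 00011*, 01010, 01100, 01111, 10101*, 11101*
[col 1] 000-1, 0000-, 1-101
Prime implicants: 000-1, 0000-, 01010, 01100, 01111, 1-101
PI chart (minterm → PIs covering it):
  0 | 0000-  (sole → essential)
  1 | 000-1,0000-
  3 | 000-1  (sole → essential)
  10 | 01010  (sole → essential)
  12 | 01100  (sole → essential)
  15 | 01111  (sole → essential)
  21 | 1-101  (sole → essential)
  29 | 1-101  (sole → essential)
Essential prime implicants: 000-1, 0000-, 01010, 01100, 01111, 1-101

6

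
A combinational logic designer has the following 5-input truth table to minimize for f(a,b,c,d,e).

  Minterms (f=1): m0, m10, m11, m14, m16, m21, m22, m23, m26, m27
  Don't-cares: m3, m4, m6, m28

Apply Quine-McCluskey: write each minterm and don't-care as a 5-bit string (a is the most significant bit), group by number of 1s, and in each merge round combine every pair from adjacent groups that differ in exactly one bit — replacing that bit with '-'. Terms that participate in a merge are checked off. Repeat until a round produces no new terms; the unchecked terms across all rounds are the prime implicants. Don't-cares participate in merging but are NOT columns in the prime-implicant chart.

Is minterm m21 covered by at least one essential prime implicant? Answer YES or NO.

YES

Round 0: 00000✓ 00011✓ 00100✓ 00110✓ 01010✓ 01011✓ 01110✓ 10000✓ 10101✓ 10110✓ 10111✓ 11010✓ 11011✓ 11100
Round 1: -0000 -0110 -1010✓ -1011✓ 0-011 0-110 00-00 001-0 01-10 0101-✓ 101-1 1011- 1101-✓
Round 2: -101-
PIs = {-0000, -0110, -101-, 0-011, 0-110, 00-00, 001-0, 01-10, 101-1, 1011-, 11100}
Coverage chart:
  m0: -0000,00-00
  m10: -101-,01-10
  m11: -101-,0-011
  m14: 0-110,01-10
  m16: -0000 ←essential
  m21: 101-1 ←essential
  m22: -0110,1011-
  m23: 101-1,1011-
  m26: -101- ←essential
  m27: -101- ←essential
Essential: -0000, -101-, 101-1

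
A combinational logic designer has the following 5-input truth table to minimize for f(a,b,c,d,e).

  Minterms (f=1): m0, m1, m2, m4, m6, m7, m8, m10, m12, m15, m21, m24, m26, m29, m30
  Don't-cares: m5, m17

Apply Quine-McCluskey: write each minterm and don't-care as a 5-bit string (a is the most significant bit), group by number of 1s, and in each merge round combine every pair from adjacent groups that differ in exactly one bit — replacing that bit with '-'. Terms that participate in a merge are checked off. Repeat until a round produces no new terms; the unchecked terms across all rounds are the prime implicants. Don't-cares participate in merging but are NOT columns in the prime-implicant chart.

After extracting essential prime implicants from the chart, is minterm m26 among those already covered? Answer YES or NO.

YES

[col 0] 00000*, 00001*, 00010*, 00100*, 00101*, 00110*, 00111*, 01000*, 01010*, 01100*, 01111*, 10001*, 10101*, 11000*, 11010*, 11101*, 11110*
[col 1] -0001*, -0101*, -1000*, -1010*, 0-000*, 0-010*, 0-100*, 0-111, 00-00*, 00-01*, 00-10*, 000-0*, 0000-*, 001-0*, 001-1*, 0010-*, 0011-*, 01-00*, 010-0*, 1-101, 10-01*, 11-10, 110-0*
[col 2] -0-01, -10-0, 0--00, 0-0-0, 00--0, 00-0-, 001--
Prime implicants: -0-01, -10-0, 0--00, 0-0-0, 0-111, 00--0, 00-0-, 001--, 1-101, 11-10
PI chart (minterm → PIs covering it):
  0 | 0--00,0-0-0,00--0,00-0-
  1 | -0-01,00-0-
  2 | 0-0-0,00--0
  4 | 0--00,00--0,00-0-,001--
  6 | 00--0,001--
  7 | 0-111,001--
  8 | -10-0,0--00,0-0-0
  10 | -10-0,0-0-0
  12 | 0--00  (sole → essential)
  15 | 0-111  (sole → essential)
  21 | -0-01,1-101
  24 | -10-0  (sole → essential)
  26 | -10-0,11-10
  29 | 1-101  (sole → essential)
  30 | 11-10  (sole → essential)
Essential prime implicants: -10-0, 0--00, 0-111, 1-101, 11-10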